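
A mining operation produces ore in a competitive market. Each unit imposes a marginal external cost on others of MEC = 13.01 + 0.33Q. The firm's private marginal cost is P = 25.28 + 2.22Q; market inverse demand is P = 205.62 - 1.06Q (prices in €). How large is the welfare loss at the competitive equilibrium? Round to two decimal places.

Market equilibrium (private): 25.28 + 2.22Q = 205.62 - 1.06Q → Q_m = 54.9817.
Social marginal cost = private MC + MEC = 38.29 + 2.55Q.
Set SMC = demand: 38.29 + 2.55Q = 205.62 - 1.06Q → Q* = 46.3518.
Between Q* and Q_m the wedge SMC − demand runs linearly from 0 to MEC(Q_m), so the loss is a triangle.
DWL = ½ × 8.6299 × 31.1540 = 134.4280.

DWL = €134.43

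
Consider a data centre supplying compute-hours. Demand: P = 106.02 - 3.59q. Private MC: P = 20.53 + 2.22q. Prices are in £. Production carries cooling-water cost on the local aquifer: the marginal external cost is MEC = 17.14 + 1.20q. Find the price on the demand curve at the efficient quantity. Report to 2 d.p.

Social marginal cost = private MC + MEC = 37.67 + 3.42q.
Set SMC = demand: 37.67 + 3.42q = 106.02 - 3.59q → q* = 9.7504.
Consumer price on the demand curve at q*: 106.02 − 3.59×9.7504 = 71.0161.

P = £71.02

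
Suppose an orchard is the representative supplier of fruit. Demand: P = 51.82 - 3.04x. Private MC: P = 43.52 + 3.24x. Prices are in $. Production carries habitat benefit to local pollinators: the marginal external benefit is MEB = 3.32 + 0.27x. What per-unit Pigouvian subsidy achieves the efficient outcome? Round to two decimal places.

Social marginal cost = private MC − MEB = 40.20 + 2.97x.
Set SMC = demand: 40.20 + 2.97x = 51.82 - 3.04x → x* = 1.9334.
The Pigouvian subsidy equals MEB at x*: 3.32 + 0.27×1.9334 = 3.8420.

subsidy = $3.84 per unit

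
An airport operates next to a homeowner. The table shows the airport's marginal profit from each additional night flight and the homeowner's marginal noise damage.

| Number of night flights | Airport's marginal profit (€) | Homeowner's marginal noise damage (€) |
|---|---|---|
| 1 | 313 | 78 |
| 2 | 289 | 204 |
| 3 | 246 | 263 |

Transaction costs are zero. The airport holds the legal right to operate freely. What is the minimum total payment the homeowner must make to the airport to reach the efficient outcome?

Left alone the airport would choose level 3 (marginal profit stays positive).
Efficient level: k* = 2 (marginal profit ≥ marginal noise damage through 2).
The homeowner must at least cover the airport's forgone profit from cutting 3→2: 246 = 246.

€246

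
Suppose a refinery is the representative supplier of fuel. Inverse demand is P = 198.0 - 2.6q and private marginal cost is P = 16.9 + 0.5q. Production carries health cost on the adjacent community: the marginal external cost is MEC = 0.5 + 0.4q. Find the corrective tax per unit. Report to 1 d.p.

tax = 21.1 per unit

Social marginal cost = private MC + MEC = 17.4 + 0.9q.
Set SMC = demand: 17.4 + 0.9q = 198.0 - 2.6q → q* = 51.6000.
The Pigouvian tax equals MEC at q*: 0.5 + 0.4×51.6000 = 21.1400.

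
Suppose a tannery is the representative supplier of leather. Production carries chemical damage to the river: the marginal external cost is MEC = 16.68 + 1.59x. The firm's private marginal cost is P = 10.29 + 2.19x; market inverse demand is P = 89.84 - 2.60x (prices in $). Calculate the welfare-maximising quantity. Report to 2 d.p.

Social marginal cost = private MC + MEC = 26.97 + 3.78x.
Set SMC = demand: 26.97 + 3.78x = 89.84 - 2.60x → x* = 9.8542.

x* = 9.85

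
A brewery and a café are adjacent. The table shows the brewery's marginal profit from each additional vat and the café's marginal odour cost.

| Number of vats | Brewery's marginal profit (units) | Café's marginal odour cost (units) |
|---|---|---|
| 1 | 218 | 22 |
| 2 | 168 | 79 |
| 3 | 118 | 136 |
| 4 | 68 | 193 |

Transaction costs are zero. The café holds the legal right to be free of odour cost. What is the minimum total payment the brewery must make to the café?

101

Efficient level: marginal profit ≥ marginal odour cost through level 2, so k* = 2.
With the café holding the right, the brewery must at least compensate total damage at k*: 22 + 79 = 101.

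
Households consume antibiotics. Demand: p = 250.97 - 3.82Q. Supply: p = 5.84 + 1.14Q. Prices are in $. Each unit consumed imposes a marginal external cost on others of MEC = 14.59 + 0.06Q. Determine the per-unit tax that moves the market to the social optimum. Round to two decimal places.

Social marginal benefit = demand − MEC = 236.38 - 3.88Q.
Set SMB = MC: 236.38 - 3.88Q = 5.84 + 1.14Q → Q* = 45.9243.
The Pigouvian tax equals MEC at Q*: 14.59 + 0.06×45.9243 = 17.3455.

tax = $17.35 per unit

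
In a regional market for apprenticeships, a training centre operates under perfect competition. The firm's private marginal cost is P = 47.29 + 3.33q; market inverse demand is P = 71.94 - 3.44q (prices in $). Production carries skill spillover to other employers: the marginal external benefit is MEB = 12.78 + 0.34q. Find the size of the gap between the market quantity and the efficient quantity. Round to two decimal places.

2.18 units

Market equilibrium (private): 47.29 + 3.33q = 71.94 - 3.44q → q_m = 3.6411.
Social marginal cost = private MC − MEB = 34.51 + 2.99q.
Set SMC = demand: 34.51 + 2.99q = 71.94 - 3.44q → q* = 5.8212.
Gap = |3.6411 − 5.8212| = 2.1801.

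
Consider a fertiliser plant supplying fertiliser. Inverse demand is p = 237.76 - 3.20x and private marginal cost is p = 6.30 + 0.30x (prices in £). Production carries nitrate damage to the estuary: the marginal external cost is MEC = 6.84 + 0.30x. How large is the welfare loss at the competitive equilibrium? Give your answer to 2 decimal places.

Market equilibrium (private): 6.30 + 0.30x = 237.76 - 3.20x → x_m = 66.1314.
Social marginal cost = private MC + MEC = 13.14 + 0.60x.
Set SMC = demand: 13.14 + 0.60x = 237.76 - 3.20x → x* = 59.1105.
The welfare-loss triangle has base |x_m − x*| and height MEC(x_m) (the vertical gap between SMC and demand is zero at x* and MEC at x_m).
DWL = ½ × 7.0209 × 26.6794 = 93.6567.

DWL = £93.66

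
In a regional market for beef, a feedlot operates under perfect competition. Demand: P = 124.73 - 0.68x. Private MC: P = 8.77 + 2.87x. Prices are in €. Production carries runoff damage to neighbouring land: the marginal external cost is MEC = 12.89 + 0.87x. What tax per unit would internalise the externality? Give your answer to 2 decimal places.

Social marginal cost = private MC + MEC = 21.66 + 3.74x.
Set SMC = demand: 21.66 + 3.74x = 124.73 - 0.68x → x* = 23.3190.
The Pigouvian tax equals MEC at x*: 12.89 + 0.87×23.3190 = 33.1775.

tax = €33.18 per unit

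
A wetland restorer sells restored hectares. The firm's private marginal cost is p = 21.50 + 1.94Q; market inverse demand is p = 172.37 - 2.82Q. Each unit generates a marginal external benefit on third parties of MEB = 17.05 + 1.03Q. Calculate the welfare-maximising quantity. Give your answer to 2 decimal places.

Social marginal cost = private MC − MEB = 4.45 + 0.91Q.
Set SMC = demand: 4.45 + 0.91Q = 172.37 - 2.82Q → Q* = 45.0188.

Q* = 45.02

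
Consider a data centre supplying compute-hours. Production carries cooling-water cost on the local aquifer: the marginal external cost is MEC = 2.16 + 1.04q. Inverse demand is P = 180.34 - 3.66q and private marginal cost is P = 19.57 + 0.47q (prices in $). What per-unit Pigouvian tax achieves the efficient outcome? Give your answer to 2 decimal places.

Social marginal cost = private MC + MEC = 21.73 + 1.51q.
Set SMC = demand: 21.73 + 1.51q = 180.34 - 3.66q → q* = 30.6789.
The Pigouvian tax equals MEC at q*: 2.16 + 1.04×30.6789 = 34.0661.

tax = $34.07 per unit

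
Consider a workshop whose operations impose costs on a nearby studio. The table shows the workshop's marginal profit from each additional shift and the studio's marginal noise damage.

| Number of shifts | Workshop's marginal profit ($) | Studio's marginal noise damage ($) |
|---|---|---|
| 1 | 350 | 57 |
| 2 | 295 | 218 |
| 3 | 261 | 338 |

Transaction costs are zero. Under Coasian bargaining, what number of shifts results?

Bargaining reaches the level where marginal profit last exceeds marginal noise damage.
That holds through level 2 (295 ≥ 218) but not at 3 (261 < 338).

2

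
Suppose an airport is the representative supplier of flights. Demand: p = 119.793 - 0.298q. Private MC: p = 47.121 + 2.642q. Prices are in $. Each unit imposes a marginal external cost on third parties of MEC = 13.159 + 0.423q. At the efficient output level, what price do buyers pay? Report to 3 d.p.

Social marginal cost = private MC + MEC = 60.280 + 3.065q.
Set SMC = demand: 60.280 + 3.065q = 119.793 - 0.298q → q* = 17.6964.
Consumer price on the demand curve at q*: 119.793 − 0.298×17.6964 = 114.5195.

P = $114.519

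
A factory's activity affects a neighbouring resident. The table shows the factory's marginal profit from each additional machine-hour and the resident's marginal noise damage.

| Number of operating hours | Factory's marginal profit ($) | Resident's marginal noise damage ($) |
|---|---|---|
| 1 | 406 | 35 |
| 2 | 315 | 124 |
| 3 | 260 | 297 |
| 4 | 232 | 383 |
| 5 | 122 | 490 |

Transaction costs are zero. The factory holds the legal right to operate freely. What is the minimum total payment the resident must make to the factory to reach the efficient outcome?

Left alone the factory would choose level 5 (marginal profit stays positive).
Efficient level: k* = 2 (marginal profit ≥ marginal noise damage through 2).
The resident must at least cover the factory's forgone profit from cutting 5→2: 260 + 232 + 122 = 614.

$614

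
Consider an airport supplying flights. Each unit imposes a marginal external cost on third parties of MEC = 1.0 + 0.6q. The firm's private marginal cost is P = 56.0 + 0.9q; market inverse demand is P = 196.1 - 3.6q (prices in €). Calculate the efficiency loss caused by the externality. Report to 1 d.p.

DWL = €38.0

Market equilibrium (private): 56.0 + 0.9q = 196.1 - 3.6q → q_m = 31.1333.
Social marginal cost = private MC + MEC = 57.0 + 1.5q.
Set SMC = demand: 57.0 + 1.5q = 196.1 - 3.6q → q* = 27.2745.
The welfare-loss triangle has base |q_m − q*| and height MEC(q_m) (the vertical gap between SMC and demand is zero at q* and MEC at q_m).
DWL = ½ × 3.8588 × 19.6800 = 37.9706.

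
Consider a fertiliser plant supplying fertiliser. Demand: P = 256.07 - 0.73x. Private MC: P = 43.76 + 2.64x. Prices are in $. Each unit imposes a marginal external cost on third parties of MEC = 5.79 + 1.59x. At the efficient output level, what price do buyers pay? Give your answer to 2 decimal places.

P = $225.67

Social marginal cost = private MC + MEC = 49.55 + 4.23x.
Set SMC = demand: 49.55 + 4.23x = 256.07 - 0.73x → x* = 41.6371.
Consumer price on the demand curve at x*: 256.07 − 0.73×41.6371 = 225.6749.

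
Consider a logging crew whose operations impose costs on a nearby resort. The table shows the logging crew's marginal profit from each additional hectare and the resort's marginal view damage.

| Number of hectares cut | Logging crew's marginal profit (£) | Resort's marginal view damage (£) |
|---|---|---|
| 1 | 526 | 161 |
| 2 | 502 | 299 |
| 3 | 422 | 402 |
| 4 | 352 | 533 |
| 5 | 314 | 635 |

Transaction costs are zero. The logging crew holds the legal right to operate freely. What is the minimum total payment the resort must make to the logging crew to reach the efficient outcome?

£666

Left alone the logging crew would choose level 5 (marginal profit stays positive).
Efficient level: k* = 3 (marginal profit ≥ marginal view damage through 3).
The resort must at least cover the logging crew's forgone profit from cutting 5→3: 352 + 314 = 666.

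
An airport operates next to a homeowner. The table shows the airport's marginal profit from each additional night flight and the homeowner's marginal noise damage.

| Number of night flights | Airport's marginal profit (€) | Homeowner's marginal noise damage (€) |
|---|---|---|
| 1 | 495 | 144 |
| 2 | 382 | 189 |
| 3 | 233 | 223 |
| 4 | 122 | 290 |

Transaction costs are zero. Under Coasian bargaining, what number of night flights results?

Bargaining reaches the level where marginal profit last exceeds marginal noise damage.
That holds through level 3 (233 ≥ 223) but not at 4 (122 < 290).

3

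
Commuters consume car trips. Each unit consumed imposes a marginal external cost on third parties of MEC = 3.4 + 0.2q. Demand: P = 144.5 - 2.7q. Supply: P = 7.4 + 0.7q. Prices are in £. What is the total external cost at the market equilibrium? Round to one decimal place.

Market equilibrium (private): 7.4 + 0.7q = 144.5 - 2.7q → q_m = 40.3235.
Total external cost = ∫₀^{q_m} (3.4 + 0.2q) dq = 3.4×40.3235 + ½×0.2×40.3235² = 299.6984.

£299.7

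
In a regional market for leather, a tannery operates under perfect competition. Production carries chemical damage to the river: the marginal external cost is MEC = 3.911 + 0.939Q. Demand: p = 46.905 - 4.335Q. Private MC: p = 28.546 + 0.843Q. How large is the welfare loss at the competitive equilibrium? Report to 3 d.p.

Market equilibrium (private): 28.546 + 0.843Q = 46.905 - 4.335Q → Q_m = 3.5456.
Social marginal cost = private MC + MEC = 32.457 + 1.782Q.
Set SMC = demand: 32.457 + 1.782Q = 46.905 - 4.335Q → Q* = 2.3619.
Between Q* and Q_m the wedge SMC − demand runs linearly from 0 to MEC(Q_m), so the loss is a triangle.
DWL = ½ × 1.1837 × 7.2403 = 4.2852.

DWL = 4.285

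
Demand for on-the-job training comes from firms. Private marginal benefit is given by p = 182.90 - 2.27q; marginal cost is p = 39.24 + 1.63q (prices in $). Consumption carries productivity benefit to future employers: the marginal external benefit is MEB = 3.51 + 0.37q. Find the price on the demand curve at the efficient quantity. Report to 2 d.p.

Social marginal benefit = demand + MEB = 186.41 - 1.90q.
Set SMB = MC: 186.41 - 1.90q = 39.24 + 1.63q → q* = 41.6912.
Consumer price on the demand curve at q*: 182.90 − 2.27×41.6912 = 88.2610.

P = $88.26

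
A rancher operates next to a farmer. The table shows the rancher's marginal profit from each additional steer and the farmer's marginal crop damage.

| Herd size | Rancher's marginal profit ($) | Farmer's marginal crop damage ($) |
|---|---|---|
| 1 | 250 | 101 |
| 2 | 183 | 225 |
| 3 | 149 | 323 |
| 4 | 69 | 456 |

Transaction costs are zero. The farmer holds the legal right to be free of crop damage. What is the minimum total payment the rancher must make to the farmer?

$101

Efficient level: marginal profit ≥ marginal crop damage through level 1, so k* = 1.
With the farmer holding the right, the rancher must at least compensate total damage at k*: 101 = 101.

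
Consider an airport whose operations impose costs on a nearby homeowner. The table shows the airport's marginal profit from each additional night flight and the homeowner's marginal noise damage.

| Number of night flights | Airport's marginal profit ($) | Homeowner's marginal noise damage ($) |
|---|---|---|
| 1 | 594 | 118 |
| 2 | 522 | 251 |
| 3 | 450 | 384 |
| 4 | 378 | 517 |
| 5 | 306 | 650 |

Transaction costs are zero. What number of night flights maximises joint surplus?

3

Bargaining reaches the level where marginal profit last exceeds marginal noise damage.
That holds through level 3 (450 ≥ 384) but not at 4 (378 < 517).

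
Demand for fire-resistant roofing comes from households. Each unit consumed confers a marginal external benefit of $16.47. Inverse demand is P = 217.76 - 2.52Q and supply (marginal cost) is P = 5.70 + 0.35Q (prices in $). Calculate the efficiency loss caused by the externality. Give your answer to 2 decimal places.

Market equilibrium (private): 5.70 + 0.35Q = 217.76 - 2.52Q → Q_m = 73.8885.
Social marginal benefit = demand + MEB = 234.23 - 2.52Q.
Set SMB = MC: 234.23 - 2.52Q = 5.70 + 0.35Q → Q* = 79.6272.
Between Q* and Q_m the wedge SMB − MC runs linearly from 0 to MEB(Q_m), so the loss is a triangle.
DWL = ½ × 5.7387 × 16.4700 = 47.2582.

DWL = $47.26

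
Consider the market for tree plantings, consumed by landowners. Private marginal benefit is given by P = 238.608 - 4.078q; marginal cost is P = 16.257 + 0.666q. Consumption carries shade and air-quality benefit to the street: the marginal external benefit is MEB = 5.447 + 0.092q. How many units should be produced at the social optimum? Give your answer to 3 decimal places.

Social marginal benefit = demand + MEB = 244.055 - 3.986q.
Set SMB = MC: 244.055 - 3.986q = 16.257 + 0.666q → q* = 48.9678.

q* = 48.968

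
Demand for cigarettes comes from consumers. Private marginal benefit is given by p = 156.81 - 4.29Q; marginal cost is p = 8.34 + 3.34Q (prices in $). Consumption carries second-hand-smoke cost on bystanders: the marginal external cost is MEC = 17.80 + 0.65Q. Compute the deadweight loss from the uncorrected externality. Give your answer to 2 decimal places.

Market equilibrium (private): 8.34 + 3.34Q = 156.81 - 4.29Q → Q_m = 19.4587.
Social marginal benefit = demand − MEC = 139.01 - 4.94Q.
Set SMB = MC: 139.01 - 4.94Q = 8.34 + 3.34Q → Q* = 15.7814.
Height of the DWL triangle at Q_m is MC(Q_m) − SMB(Q_m) = MEC(Q_m) = 30.4482.
DWL = ½ × 3.6773 × 30.4482 = 55.9836.

DWL = $55.98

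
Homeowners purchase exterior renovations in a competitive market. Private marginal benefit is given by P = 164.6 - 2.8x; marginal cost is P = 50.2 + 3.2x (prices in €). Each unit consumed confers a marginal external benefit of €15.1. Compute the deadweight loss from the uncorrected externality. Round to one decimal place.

Market equilibrium (private): 50.2 + 3.2x = 164.6 - 2.8x → x_m = 19.0667.
Social marginal benefit = demand + MEB = 179.7 - 2.8x.
Set SMB = MC: 179.7 - 2.8x = 50.2 + 3.2x → x* = 21.5833.
The loss is the area between SMB and MC from x* to x_m; with linear curves that's a triangle of height MEB(x_m).
DWL = ½ × 2.5166 × 15.1000 = 19.0003.

DWL = €19.0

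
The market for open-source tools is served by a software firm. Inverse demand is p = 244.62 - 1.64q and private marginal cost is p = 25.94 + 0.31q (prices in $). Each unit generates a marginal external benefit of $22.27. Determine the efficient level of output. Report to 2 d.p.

Social marginal cost = private MC − MEB = 3.67 + 0.31q.
Set SMC = demand: 3.67 + 0.31q = 244.62 - 1.64q → q* = 123.5641.

q* = 123.56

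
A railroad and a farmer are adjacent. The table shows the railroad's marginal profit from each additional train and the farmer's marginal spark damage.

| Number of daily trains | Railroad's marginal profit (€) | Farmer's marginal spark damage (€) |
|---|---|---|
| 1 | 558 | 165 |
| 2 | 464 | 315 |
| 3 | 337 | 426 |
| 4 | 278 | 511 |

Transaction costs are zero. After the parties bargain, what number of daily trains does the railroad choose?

Bargaining reaches the level where marginal profit last exceeds marginal spark damage.
That holds through level 2 (464 ≥ 315) but not at 3 (337 < 426).

2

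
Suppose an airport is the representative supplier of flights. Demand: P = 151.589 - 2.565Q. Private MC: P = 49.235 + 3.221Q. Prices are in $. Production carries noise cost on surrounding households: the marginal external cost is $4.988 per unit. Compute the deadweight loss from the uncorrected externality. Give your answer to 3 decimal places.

Market equilibrium (private): 49.235 + 3.221Q = 151.589 - 2.565Q → Q_m = 17.6899.
Social marginal cost = private MC + MEC = 54.223 + 3.221Q.
Set SMC = demand: 54.223 + 3.221Q = 151.589 - 2.565Q → Q* = 16.8279.
Between Q* and Q_m the wedge SMC − demand runs linearly from 0 to MEC(Q_m), so the loss is a triangle.
DWL = ½ × 0.8620 × 4.9880 = 2.1498.

DWL = $2.150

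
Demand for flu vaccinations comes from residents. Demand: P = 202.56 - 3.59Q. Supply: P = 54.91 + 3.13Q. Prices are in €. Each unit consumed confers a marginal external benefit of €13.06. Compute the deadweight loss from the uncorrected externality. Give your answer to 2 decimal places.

Market equilibrium (private): 54.91 + 3.13Q = 202.56 - 3.59Q → Q_m = 21.9717.
Social marginal benefit = demand + MEB = 215.62 - 3.59Q.
Set SMB = MC: 215.62 - 3.59Q = 54.91 + 3.13Q → Q* = 23.9152.
The loss is the area between SMB and MC from Q* to Q_m; with linear curves that's a triangle of height MEB(Q_m).
DWL = ½ × 1.9435 × 13.0600 = 12.6911.

DWL = €12.69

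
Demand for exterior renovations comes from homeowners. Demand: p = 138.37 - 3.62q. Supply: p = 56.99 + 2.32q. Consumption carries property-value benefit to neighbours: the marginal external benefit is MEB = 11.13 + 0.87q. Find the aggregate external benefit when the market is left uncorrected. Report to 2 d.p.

Market equilibrium (private): 56.99 + 2.32q = 138.37 - 3.62q → q_m = 13.7003.
Total external benefit = ∫₀^{q_m} (11.13 + 0.87q) dq = 11.13×13.7003 + ½×0.87×13.7003² = 234.1331.

234.13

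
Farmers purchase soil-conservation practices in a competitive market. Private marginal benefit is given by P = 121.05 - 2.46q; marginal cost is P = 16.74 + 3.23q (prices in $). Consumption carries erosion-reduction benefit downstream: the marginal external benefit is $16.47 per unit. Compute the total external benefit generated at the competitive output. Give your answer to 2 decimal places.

$301.93

Market equilibrium (private): 16.74 + 3.23q = 121.05 - 2.46q → q_m = 18.3322.
Total external benefit = MEB × q_m = 16.47 × 18.3322 = 301.9313.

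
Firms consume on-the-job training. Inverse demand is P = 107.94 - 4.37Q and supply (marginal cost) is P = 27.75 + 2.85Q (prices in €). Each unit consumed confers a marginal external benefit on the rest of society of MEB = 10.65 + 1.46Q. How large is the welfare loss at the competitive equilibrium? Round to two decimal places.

DWL = €62.65

Market equilibrium (private): 27.75 + 2.85Q = 107.94 - 4.37Q → Q_m = 11.1066.
Social marginal benefit = demand + MEB = 118.59 - 2.91Q.
Set SMB = MC: 118.59 - 2.91Q = 27.75 + 2.85Q → Q* = 15.7708.
The loss is the area between SMB and MC from Q* to Q_m; with linear curves that's a triangle of height MEB(Q_m).
DWL = ½ × 4.6642 × 26.8657 = 62.6535.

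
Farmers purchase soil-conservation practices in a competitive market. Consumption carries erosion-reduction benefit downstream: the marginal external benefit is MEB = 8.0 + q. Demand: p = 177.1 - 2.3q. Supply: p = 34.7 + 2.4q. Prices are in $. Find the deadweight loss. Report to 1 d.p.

DWL = $198.2

Market equilibrium (private): 34.7 + 2.4q = 177.1 - 2.3q → q_m = 30.2979.
Social marginal benefit = demand + MEB = 185.1 - 1.3q.
Set SMB = MC: 185.1 - 1.3q = 34.7 + 2.4q → q* = 40.6486.
The loss is the area between SMB and MC from q* to q_m; with linear curves that's a triangle of height MEB(q_m).
DWL = ½ × 10.3507 × 38.2979 = 198.2050.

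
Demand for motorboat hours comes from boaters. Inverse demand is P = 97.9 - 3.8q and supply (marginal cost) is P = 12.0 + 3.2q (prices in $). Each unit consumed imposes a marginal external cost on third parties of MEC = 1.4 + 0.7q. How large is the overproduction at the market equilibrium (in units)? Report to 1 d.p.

1.3 units

Market equilibrium (private): 12.0 + 3.2q = 97.9 - 3.8q → q_m = 12.2714.
Social marginal benefit = demand − MEC = 96.5 - 4.5q.
Set SMB = MC: 96.5 - 4.5q = 12.0 + 3.2q → q* = 10.9740.
Gap = |12.2714 − 10.9740| = 1.2974.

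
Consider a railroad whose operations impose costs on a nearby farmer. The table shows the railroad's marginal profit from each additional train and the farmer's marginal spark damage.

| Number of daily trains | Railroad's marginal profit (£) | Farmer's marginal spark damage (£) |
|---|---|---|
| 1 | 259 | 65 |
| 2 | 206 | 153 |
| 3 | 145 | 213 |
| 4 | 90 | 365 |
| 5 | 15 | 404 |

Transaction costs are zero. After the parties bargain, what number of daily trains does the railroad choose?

2

Bargaining reaches the level where marginal profit last exceeds marginal spark damage.
That holds through level 2 (206 ≥ 153) but not at 3 (145 < 213).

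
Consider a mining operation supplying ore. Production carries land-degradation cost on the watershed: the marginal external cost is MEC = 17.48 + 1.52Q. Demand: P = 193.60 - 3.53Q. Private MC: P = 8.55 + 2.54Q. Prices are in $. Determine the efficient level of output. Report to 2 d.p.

Social marginal cost = private MC + MEC = 26.03 + 4.06Q.
Set SMC = demand: 26.03 + 4.06Q = 193.60 - 3.53Q → Q* = 22.0777.

Q* = 22.08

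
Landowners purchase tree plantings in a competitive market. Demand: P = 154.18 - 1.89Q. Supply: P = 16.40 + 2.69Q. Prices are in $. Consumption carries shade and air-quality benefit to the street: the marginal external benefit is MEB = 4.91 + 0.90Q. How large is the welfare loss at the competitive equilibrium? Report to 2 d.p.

Market equilibrium (private): 16.40 + 2.69Q = 154.18 - 1.89Q → Q_m = 30.0830.
Social marginal benefit = demand + MEB = 159.09 - 0.99Q.
Set SMB = MC: 159.09 - 0.99Q = 16.40 + 2.69Q → Q* = 38.7745.
Height of the DWL triangle at Q_m is SMB(Q_m) − MC(Q_m) = MEB(Q_m) = 31.9847.
DWL = ½ × 8.6915 × 31.9847 = 138.9975.

DWL = $139.00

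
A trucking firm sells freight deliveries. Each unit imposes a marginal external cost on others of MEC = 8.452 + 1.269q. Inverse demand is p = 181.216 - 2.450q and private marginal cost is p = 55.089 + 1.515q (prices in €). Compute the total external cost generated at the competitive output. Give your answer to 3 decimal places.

€910.898

Market equilibrium (private): 55.089 + 1.515q = 181.216 - 2.450q → q_m = 31.8101.
Total external cost = ∫₀^{q_m} (8.452 + 1.269q) dq = 8.452×31.8101 + ½×1.269×31.8101² = 910.8984.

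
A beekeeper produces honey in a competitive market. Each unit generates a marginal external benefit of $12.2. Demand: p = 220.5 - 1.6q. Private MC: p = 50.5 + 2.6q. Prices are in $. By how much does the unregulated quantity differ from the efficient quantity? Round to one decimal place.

Market equilibrium (private): 50.5 + 2.6q = 220.5 - 1.6q → q_m = 40.4762.
Social marginal cost = private MC − MEB = 38.3 + 2.6q.
Set SMC = demand: 38.3 + 2.6q = 220.5 - 1.6q → q* = 43.3810.
Gap = |40.4762 − 43.3810| = 2.9048.

2.9 units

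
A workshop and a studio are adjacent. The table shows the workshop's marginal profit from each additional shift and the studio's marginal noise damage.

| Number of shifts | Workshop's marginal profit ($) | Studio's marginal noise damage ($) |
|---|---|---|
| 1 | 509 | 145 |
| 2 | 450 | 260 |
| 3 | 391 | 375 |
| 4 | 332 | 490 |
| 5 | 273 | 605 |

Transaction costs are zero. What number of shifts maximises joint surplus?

Bargaining reaches the level where marginal profit last exceeds marginal noise damage.
That holds through level 3 (391 ≥ 375) but not at 4 (332 < 490).

3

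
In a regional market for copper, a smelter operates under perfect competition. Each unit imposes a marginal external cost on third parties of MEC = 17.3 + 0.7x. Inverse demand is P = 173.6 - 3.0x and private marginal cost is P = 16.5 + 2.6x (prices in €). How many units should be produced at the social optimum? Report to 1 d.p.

x* = 22.2

Social marginal cost = private MC + MEC = 33.8 + 3.3x.
Set SMC = demand: 33.8 + 3.3x = 173.6 - 3.0x → x* = 22.1905.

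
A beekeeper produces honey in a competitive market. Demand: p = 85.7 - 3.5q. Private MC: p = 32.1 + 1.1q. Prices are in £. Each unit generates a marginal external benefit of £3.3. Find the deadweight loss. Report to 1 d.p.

Market equilibrium (private): 32.1 + 1.1q = 85.7 - 3.5q → q_m = 11.6522.
Social marginal cost = private MC − MEB = 28.8 + 1.1q.
Set SMC = demand: 28.8 + 1.1q = 85.7 - 3.5q → q* = 12.3696.
The welfare-loss triangle has base |q_m − q*| and height MEB(q_m) (the vertical gap between SMC and demand is zero at q* and MEB at q_m).
DWL = ½ × 0.7174 × 3.3000 = 1.1837.

DWL = £1.2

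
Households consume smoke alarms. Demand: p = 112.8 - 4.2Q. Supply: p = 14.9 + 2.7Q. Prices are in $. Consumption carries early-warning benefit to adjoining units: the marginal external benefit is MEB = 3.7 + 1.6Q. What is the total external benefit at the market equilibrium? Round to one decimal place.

Market equilibrium (private): 14.9 + 2.7Q = 112.8 - 4.2Q → Q_m = 14.1884.
Total external benefit = ∫₀^{Q_m} (3.7 + 1.6Q) dQ = 3.7×14.1884 + ½×1.6×14.1884² = 213.5456.

$213.5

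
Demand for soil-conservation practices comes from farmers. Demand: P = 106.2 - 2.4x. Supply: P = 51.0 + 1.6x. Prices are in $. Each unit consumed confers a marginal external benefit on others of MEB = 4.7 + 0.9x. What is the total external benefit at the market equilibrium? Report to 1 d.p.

$150.6

Market equilibrium (private): 51.0 + 1.6x = 106.2 - 2.4x → x_m = 13.8000.
Total external benefit = ∫₀^{x_m} (4.7 + 0.9x) dx = 4.7×13.8000 + ½×0.9×13.8000² = 150.5580.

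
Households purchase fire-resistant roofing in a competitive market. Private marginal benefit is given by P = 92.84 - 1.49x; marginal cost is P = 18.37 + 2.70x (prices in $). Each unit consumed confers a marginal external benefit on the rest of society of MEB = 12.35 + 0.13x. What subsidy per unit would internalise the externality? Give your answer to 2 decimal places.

subsidy = $15.13 per unit

Social marginal benefit = demand + MEB = 105.19 - 1.36x.
Set SMB = MC: 105.19 - 1.36x = 18.37 + 2.70x → x* = 21.3842.
The Pigouvian subsidy equals MEB at x*: 12.35 + 0.13×21.3842 = 15.1299.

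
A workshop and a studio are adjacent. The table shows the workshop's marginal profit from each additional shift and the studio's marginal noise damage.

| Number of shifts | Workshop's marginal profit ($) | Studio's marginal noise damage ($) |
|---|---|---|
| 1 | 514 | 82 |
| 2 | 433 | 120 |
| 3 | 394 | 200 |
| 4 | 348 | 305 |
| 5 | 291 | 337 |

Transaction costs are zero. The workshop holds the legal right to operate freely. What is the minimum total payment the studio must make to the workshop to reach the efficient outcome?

Left alone the workshop would choose level 5 (marginal profit stays positive).
Efficient level: k* = 4 (marginal profit ≥ marginal noise damage through 4).
The studio must at least cover the workshop's forgone profit from cutting 5→4: 291 = 291.

$291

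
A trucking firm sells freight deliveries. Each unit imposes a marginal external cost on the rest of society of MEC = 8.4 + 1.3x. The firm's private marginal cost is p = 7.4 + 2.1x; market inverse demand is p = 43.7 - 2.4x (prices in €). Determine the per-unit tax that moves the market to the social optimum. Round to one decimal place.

tax = €14.7 per unit

Social marginal cost = private MC + MEC = 15.8 + 3.4x.
Set SMC = demand: 15.8 + 3.4x = 43.7 - 2.4x → x* = 4.8103.
The Pigouvian tax equals MEC at x*: 8.4 + 1.3×4.8103 = 14.6534.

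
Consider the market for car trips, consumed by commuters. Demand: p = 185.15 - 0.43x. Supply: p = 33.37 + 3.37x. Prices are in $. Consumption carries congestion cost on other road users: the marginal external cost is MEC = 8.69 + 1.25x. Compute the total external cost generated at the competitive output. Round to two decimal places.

$1344.20

Market equilibrium (private): 33.37 + 3.37x = 185.15 - 0.43x → x_m = 39.9421.
Total external cost = ∫₀^{x_m} (8.69 + 1.25x) dx = 8.69×39.9421 + ½×1.25×39.9421² = 1344.2039.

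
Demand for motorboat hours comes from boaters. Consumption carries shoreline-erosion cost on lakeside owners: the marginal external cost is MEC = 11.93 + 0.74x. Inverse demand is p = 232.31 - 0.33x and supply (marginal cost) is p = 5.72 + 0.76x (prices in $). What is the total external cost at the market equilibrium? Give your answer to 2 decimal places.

$18469.34

Market equilibrium (private): 5.72 + 0.76x = 232.31 - 0.33x → x_m = 207.8807.
Total external cost = ∫₀^{x_m} (11.93 + 0.74x) dx = 11.93×207.8807 + ½×0.74×207.8807² = 18469.3394.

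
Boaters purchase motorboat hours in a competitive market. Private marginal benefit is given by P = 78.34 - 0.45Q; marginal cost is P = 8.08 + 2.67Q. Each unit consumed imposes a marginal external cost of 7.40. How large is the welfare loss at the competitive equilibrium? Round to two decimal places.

DWL = 8.78

Market equilibrium (private): 8.08 + 2.67Q = 78.34 - 0.45Q → Q_m = 22.5192.
Social marginal benefit = demand − MEC = 70.94 - 0.45Q.
Set SMB = MC: 70.94 - 0.45Q = 8.08 + 2.67Q → Q* = 20.1474.
The loss is the area between SMB and MC from Q* to Q_m; with linear curves that's a triangle of height MEC(Q_m).
DWL = ½ × 2.3718 × 7.4000 = 8.7757.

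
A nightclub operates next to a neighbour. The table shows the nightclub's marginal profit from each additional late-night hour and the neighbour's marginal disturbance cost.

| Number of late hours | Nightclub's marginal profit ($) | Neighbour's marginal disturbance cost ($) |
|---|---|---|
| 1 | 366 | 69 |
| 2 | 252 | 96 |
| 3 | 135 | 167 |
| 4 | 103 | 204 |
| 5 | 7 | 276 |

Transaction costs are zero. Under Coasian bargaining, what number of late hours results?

Bargaining reaches the level where marginal profit last exceeds marginal disturbance cost.
That holds through level 2 (252 ≥ 96) but not at 3 (135 < 167).

2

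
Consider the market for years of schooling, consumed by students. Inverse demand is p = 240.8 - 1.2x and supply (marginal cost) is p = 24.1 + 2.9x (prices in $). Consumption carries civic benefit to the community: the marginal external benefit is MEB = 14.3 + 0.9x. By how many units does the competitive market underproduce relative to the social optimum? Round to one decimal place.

Market equilibrium (private): 24.1 + 2.9x = 240.8 - 1.2x → x_m = 52.8537.
Social marginal benefit = demand + MEB = 255.1 - 0.3x.
Set SMB = MC: 255.1 - 0.3x = 24.1 + 2.9x → x* = 72.1875.
Gap = |52.8537 − 72.1875| = 19.3338.

19.3 units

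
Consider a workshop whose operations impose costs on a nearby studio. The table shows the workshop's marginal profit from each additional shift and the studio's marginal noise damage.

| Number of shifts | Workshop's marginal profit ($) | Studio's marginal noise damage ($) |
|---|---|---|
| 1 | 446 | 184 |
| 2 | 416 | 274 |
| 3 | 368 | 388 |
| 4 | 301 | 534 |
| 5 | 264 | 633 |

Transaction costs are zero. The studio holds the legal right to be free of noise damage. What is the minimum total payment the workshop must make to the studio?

Efficient level: marginal profit ≥ marginal noise damage through level 2, so k* = 2.
With the studio holding the right, the workshop must at least compensate total damage at k*: 184 + 274 = 458.

$458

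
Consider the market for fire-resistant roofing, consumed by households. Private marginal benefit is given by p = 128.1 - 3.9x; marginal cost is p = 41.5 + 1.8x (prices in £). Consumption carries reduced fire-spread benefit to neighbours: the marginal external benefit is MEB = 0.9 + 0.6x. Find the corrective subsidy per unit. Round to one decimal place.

subsidy = £11.2 per unit

Social marginal benefit = demand + MEB = 129.0 - 3.3x.
Set SMB = MC: 129.0 - 3.3x = 41.5 + 1.8x → x* = 17.1569.
The Pigouvian subsidy equals MEB at x*: 0.9 + 0.6×17.1569 = 11.1941.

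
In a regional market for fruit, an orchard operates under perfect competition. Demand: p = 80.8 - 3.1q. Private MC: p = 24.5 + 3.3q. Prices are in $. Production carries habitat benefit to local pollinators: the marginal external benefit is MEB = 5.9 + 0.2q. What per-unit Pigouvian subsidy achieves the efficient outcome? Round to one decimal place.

Social marginal cost = private MC − MEB = 18.6 + 3.1q.
Set SMC = demand: 18.6 + 3.1q = 80.8 - 3.1q → q* = 10.0323.
The Pigouvian subsidy equals MEB at q*: 5.9 + 0.2×10.0323 = 7.9065.

subsidy = $7.9 per unit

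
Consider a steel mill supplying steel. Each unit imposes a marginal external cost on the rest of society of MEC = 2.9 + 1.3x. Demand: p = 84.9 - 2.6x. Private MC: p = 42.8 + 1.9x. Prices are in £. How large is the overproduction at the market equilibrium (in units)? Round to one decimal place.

Market equilibrium (private): 42.8 + 1.9x = 84.9 - 2.6x → x_m = 9.3556.
Social marginal cost = private MC + MEC = 45.7 + 3.2x.
Set SMC = demand: 45.7 + 3.2x = 84.9 - 2.6x → x* = 6.7586.
Gap = |9.3556 − 6.7586| = 2.5970.

2.6 units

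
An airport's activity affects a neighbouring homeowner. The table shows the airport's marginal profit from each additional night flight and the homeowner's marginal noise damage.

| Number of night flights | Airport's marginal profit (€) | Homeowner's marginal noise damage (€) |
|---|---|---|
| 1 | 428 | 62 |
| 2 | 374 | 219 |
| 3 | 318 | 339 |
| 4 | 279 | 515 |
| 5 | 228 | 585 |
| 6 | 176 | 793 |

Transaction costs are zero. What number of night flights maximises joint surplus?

Bargaining reaches the level where marginal profit last exceeds marginal noise damage.
That holds through level 2 (374 ≥ 219) but not at 3 (318 < 339).

2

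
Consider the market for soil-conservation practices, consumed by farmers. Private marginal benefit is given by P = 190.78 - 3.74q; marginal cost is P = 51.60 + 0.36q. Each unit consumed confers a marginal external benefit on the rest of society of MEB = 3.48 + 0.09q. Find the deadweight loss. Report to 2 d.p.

DWL = 5.33

Market equilibrium (private): 51.60 + 0.36q = 190.78 - 3.74q → q_m = 33.9463.
Social marginal benefit = demand + MEB = 194.26 - 3.65q.
Set SMB = MC: 194.26 - 3.65q = 51.60 + 0.36q → q* = 35.5761.
The loss is the area between SMB and MC from q* to q_m; with linear curves that's a triangle of height MEB(q_m).
DWL = ½ × 1.6298 × 6.5352 = 5.3255.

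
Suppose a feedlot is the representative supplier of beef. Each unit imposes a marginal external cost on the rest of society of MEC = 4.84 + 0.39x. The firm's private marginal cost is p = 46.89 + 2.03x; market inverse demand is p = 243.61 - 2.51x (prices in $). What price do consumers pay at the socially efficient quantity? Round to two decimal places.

P = $145.92

Social marginal cost = private MC + MEC = 51.73 + 2.42x.
Set SMC = demand: 51.73 + 2.42x = 243.61 - 2.51x → x* = 38.9209.
Consumer price on the demand curve at x*: 243.61 − 2.51×38.9209 = 145.9185.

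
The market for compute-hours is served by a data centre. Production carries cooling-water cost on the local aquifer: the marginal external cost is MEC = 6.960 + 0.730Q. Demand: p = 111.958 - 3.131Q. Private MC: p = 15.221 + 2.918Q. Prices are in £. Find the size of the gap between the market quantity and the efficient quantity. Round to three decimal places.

2.749 units

Market equilibrium (private): 15.221 + 2.918Q = 111.958 - 3.131Q → Q_m = 15.9922.
Social marginal cost = private MC + MEC = 22.181 + 3.648Q.
Set SMC = demand: 22.181 + 3.648Q = 111.958 - 3.131Q → Q* = 13.2434.
Gap = |15.9922 − 13.2434| = 2.7488.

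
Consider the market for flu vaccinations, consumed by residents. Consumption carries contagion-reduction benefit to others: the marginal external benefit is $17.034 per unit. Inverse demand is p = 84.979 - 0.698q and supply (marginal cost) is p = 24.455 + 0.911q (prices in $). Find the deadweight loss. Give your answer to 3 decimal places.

Market equilibrium (private): 24.455 + 0.911q = 84.979 - 0.698q → q_m = 37.6159.
Social marginal benefit = demand + MEB = 102.013 - 0.698q.
Set SMB = MC: 102.013 - 0.698q = 24.455 + 0.911q → q* = 48.2026.
Height of the DWL triangle at q_m is SMB(q_m) − MC(q_m) = MEB(q_m) = 17.0340.
DWL = ½ × 10.5867 × 17.0340 = 90.1669.

DWL = $90.167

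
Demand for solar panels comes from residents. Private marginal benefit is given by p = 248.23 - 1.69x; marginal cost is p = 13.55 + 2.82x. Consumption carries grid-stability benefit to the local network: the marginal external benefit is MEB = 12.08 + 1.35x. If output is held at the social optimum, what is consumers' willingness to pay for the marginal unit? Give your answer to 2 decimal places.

P = 116.26

Social marginal benefit = demand + MEB = 260.31 - 0.34x.
Set SMB = MC: 260.31 - 0.34x = 13.55 + 2.82x → x* = 78.0886.
Consumer price on the demand curve at x*: 248.23 − 1.69×78.0886 = 116.2603.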